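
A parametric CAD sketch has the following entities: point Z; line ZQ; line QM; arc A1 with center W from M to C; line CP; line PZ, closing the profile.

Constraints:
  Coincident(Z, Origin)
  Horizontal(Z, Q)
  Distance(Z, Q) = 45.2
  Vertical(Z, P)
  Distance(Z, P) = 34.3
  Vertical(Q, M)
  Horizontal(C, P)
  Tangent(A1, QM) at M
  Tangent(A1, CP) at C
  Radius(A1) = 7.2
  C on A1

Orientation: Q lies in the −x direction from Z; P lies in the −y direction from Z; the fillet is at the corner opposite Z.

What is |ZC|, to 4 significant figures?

51.19

The virtual corner opposite Z is at (-45.20, -34.30). The tangent condition forces WM to be normal to QM and tangency of A1 to CP means the radius WC is perpendicular to CP, with radius 7.2, so the center W sits 7.2 in from both sides at W = (-38.00, -27.10). That places the tangent points at M = (-45.20, -27.10) on QM and C = (-38.00, -34.30) on CP. Then |ZC| = |C − Z| = 51.19.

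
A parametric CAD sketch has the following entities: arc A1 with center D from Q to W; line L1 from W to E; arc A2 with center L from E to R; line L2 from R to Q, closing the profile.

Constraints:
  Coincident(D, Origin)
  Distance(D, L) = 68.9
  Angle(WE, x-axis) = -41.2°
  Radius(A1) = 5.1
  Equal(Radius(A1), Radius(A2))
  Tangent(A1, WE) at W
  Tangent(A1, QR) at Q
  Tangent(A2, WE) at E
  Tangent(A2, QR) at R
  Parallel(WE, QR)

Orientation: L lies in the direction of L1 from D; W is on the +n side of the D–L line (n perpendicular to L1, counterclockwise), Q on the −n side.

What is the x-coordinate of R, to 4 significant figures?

48.48

Tangency of A1 to both parallel lines with radius 5.1 puts W and Q at D ± 5.1·n: W = (3.359, 3.837), Q = (-3.359, -3.837). Equal radii place E and R the same way about L: E = L + 5.1·n = (55.20, -41.55), R = L − 5.1·n = (48.48, -49.22). So R.x = 48.48.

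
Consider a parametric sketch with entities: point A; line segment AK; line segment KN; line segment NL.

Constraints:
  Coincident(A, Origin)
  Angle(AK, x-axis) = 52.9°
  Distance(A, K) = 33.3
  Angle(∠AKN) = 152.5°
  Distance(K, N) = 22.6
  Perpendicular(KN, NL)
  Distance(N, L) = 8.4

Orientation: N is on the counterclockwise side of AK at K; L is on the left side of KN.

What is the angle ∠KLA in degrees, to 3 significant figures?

28.0°

A is at the origin; AK runs at 52.9° with length 33.3, so K = 33.3·(cos 52.9°, sin 52.9°) = (20.1, 26.6). ∠AKN = 152.5°, so KN runs at 52.9° + (180° − 152.5°) = 80.4° from the x-axis; with |KN| = 22.6, N = K + 22.6·(cos 80.4°, sin 80.4°) = (23.9, 48.8). KN ⟂ NL; with |NL| = 8.4 on the left of KN, L = N + 8.4·(-0.986, 0.167) = (15.6, 50.2). Then cos ∠KLA = LK·LA / (|LK||LA|), giving 28.0°.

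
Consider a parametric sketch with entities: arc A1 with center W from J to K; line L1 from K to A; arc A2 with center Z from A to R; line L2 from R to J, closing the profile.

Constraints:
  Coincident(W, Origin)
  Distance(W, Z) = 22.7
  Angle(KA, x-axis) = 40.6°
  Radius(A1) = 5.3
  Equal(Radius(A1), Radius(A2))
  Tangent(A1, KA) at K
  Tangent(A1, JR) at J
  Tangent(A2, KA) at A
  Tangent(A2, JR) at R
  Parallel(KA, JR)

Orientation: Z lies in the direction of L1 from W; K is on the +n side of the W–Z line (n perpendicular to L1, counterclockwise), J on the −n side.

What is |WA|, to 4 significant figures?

23.31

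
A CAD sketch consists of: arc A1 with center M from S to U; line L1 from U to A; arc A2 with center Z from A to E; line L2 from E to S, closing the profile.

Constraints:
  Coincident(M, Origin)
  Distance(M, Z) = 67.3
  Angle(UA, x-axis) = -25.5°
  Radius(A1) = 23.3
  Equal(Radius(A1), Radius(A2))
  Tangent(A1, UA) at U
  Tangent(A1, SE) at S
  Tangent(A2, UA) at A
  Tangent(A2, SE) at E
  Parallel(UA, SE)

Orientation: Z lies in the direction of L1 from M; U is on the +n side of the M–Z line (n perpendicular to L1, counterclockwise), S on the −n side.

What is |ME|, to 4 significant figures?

71.22

The slot axis is L1's direction at -25.5°, so u = (cos -25.5°, sin -25.5°) = (0.9026, -0.4305) and n = (−sin -25.5°, cos -25.5°) = (0.4305, 0.9026). M is at the origin and Z lies 67.3 along u from M, so Z = 67.3·u = (60.74, -28.97). Tangency of A1 to both parallel lines with radius 23.3 puts U and S at M ± 23.3·n: U = (10.03, 21.03), S = (-10.03, -21.03). Equal radii place A and E the same way about Z: A = Z + 23.3·n = (70.77, -7.943), E = Z − 23.3·n = (50.71, -50.00). Then |ME| = |E − M| = 71.22.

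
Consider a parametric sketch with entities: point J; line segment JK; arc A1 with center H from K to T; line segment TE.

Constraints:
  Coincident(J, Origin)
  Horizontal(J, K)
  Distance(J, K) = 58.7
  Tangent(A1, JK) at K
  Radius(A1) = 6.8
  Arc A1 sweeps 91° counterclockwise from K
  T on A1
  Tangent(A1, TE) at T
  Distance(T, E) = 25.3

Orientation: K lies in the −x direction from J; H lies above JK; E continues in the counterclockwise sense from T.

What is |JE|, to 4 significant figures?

61.46

J is at the origin; J and K share the same y with |JK| = 58.7 and K on the −x side, so K = (-58.70, 0.000). Tangency of A1 to JK means the radius HK is perpendicular to JK, so H = K + (0, 6.8) = (-58.70, 6.800). On A1, K sits at bearing -90° from H; a 91° counterclockwise sweep puts T at bearing 1°, so T = H + 6.8·(cos 1°, sin 1°) = (-51.90, 6.919). Since A1 is tangent to TE there, HT ⟂ TE, so TE runs along (−sin 1°, cos 1°); with |TE| = 25.3, E = (-52.34, 32.21). Then |JE| = |E − J| = 61.46.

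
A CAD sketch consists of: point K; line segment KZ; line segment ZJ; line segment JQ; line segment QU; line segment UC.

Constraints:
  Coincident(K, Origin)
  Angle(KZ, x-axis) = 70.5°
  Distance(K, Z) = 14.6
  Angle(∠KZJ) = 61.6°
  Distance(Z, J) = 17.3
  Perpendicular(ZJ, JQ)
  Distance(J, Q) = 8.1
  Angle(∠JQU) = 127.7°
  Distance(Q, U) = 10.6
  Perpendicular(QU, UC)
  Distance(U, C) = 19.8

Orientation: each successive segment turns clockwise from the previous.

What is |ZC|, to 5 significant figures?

3.3741

K is at the origin; KZ runs at 70.5° with length 14.6, so Z = (4.8736, 13.763). ∠KZJ = 61.6° gives ZJ at -47.900° from the x-axis; with |ZJ| = 17.3, J = (16.472, 0.92638). The perpendicularity gives JQ at right angles to ZJ, so JQ runs at -137.90°; with |JQ| = 8.1, Q = (10.462, -4.5041). ∠JQU = 127.7° gives QU at 169.80° from the x-axis; with |QU| = 10.6, U = (0.029483, -2.6270). QU ⟂ UC, so UC runs at 79.800°; with |UC| = 19.8, C = (3.5358, 16.860). Then |ZC| = |C − Z| = 3.3741.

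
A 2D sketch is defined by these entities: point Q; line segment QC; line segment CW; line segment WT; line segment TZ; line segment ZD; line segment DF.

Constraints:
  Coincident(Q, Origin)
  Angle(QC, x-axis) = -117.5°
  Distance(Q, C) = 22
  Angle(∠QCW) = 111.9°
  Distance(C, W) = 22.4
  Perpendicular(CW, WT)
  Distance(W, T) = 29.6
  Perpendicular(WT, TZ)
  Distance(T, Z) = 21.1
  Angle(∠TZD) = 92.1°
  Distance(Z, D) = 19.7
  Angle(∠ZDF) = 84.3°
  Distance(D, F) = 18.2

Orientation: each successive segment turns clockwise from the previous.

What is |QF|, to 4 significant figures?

28.53

Q is at the origin; QC runs at -117.5° with length 22.0, so C = (-10.16, -19.51). ∠QCW = 111.9° gives CW at 174.4° from the x-axis; with |CW| = 22.4, W = (-32.45, -17.33). CW ⟂ WT, so WT runs at 84.40°; with |WT| = 29.6, T = (-29.56, 12.13). The perpendicularity gives TZ at right angles to WT, so TZ runs at -5.600°; with |TZ| = 21.1, Z = (-8.564, 10.07). ∠TZD = 92.1° gives ZD at -93.50° from the x-axis; with |ZD| = 19.7, D = (-9.766, -9.592). ∠ZDF = 84.3° gives DF at 170.8° from the x-axis; with |DF| = 18.2, F = (-27.73, -6.682). Then |QF| = |F − Q| = 28.53.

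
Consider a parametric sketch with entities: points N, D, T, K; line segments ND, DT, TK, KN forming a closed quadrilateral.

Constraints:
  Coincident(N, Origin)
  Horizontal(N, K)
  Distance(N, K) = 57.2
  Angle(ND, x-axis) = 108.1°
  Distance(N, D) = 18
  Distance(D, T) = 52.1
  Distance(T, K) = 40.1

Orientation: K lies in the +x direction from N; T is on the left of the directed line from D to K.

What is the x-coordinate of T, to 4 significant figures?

42.44

Checks: |DT| = 52.10 ✓; |TK| = 40.10 ✓.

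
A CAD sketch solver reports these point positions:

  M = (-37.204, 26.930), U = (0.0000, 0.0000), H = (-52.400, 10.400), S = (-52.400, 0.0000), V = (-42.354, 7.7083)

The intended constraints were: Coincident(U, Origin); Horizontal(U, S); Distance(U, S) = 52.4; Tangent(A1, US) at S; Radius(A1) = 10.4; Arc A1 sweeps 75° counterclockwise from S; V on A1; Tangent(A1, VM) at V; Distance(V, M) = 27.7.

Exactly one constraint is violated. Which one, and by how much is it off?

Distance(V, M) = 27.7 — off by 7.80.

U = (0.00, 0.00) ✓; U.y = 0.00, S.y = 0.00 ✓; |US| = 52.40 ✓; ∠(HS, SU) = 90.00° ✓; |HS| = 10.40 ✓; bearing(H→V) − bearing(H→S) = 75.00° ✓; |HV| = 10.40 ✓; ∠(HV, VM) = 90.00° ✓; |VM| = 19.90 ✗.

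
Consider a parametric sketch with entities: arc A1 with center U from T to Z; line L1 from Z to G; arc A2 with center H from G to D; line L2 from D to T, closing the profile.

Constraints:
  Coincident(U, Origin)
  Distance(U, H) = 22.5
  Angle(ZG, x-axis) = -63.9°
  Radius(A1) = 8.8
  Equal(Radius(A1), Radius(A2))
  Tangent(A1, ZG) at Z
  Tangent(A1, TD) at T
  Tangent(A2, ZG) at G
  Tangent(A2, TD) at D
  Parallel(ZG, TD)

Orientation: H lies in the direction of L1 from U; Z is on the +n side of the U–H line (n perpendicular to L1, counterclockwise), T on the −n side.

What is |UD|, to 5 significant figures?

24.160

The slot axis is L1's direction at -63.9°, so u = (cos -63.9°, sin -63.9°) = (0.43994, -0.89803) and n = (−sin -63.9°, cos -63.9°) = (0.89803, 0.43994). U is at the origin and H lies 22.5 along u from U, so H = 22.5·u = (9.8986, -20.206). Tangency of A1 to both parallel lines with radius 8.8 puts Z and T at U ± 8.8·n: Z = (7.9026, 3.8715), T = (-7.9026, -3.8715). Equal radii place G and D the same way about H: G = H + 8.8·n = (17.801, -16.334), D = H − 8.8·n = (1.9960, -24.077). Then |UD| = |D − U| = 24.160.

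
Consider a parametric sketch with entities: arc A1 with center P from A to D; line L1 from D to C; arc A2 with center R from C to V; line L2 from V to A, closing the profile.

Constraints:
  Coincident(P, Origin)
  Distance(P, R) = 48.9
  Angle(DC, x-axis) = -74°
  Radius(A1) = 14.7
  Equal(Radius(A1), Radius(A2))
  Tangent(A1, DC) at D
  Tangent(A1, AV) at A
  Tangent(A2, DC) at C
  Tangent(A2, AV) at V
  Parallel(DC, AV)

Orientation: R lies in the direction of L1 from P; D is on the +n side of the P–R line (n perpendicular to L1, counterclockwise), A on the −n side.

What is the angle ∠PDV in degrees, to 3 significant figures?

59.0°

The slot axis is L1's direction at -74.0°, so u = (cos -74.0°, sin -74.0°) = (0.276, -0.961) and n = (−sin -74.0°, cos -74.0°) = (0.961, 0.276). P is at the origin and R lies 48.9 along u from P, so R = 48.9·u = (13.5, -47.0). Tangency of A1 to both parallel lines with radius 14.7 puts D and A at P ± 14.7·n: D = (14.1, 4.05), A = (-14.1, -4.05). Equal radii place C and V the same way about R: C = R + 14.7·n = (27.6, -43.0), V = R − 14.7·n = (-0.652, -51.1). Then cos ∠PDV = DP·DV / (|DP||DV|), giving 59.0°.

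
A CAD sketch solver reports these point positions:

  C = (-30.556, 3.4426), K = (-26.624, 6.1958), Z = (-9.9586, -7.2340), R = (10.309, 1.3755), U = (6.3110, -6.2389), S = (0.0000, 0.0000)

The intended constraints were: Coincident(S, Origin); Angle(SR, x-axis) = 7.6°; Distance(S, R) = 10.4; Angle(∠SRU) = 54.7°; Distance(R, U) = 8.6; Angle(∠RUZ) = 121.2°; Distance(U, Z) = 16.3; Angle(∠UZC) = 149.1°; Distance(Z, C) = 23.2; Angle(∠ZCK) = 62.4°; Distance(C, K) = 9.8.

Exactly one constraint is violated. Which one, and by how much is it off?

Distance(C, K) = 9.8 — off by 5.00.

S = (0.00, 0.00) ✓; SR at 7.600° ✓; |SR| = 10.40 ✓; ∠SRU = 54.70° ✓; |RU| = 8.600 ✓; ∠RUZ = 121.2° ✓; |UZ| = 16.30 ✓; ∠UZC = 149.1° ✓; |ZC| = 23.20 ✓; ∠ZCK = 62.40° ✓; |CK| = 4.800 ✗.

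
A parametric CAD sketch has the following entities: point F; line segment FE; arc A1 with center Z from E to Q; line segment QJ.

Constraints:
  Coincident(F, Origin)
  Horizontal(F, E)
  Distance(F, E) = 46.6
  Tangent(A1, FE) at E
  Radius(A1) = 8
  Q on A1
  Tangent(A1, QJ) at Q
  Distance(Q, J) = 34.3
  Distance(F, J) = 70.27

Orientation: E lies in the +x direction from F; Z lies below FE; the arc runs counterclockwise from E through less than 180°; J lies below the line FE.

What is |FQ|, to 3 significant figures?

41.4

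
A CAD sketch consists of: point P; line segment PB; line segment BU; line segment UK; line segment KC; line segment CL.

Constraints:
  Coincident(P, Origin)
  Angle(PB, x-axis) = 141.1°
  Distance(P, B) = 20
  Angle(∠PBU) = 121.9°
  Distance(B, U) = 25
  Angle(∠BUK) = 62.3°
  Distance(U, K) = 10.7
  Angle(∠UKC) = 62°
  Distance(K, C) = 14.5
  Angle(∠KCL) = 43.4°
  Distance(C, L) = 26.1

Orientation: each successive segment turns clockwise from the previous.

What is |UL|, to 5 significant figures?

12.728

P is at the origin; PB runs at 141.1° with length 20.0, so B = (-15.565, 12.559). ∠PBU = 121.9° gives BU at 83.000° from the x-axis; with |BU| = 25.0, U = (-12.518, 37.373). ∠BUK = 62.3° gives UK at -34.700° from the x-axis; with |UK| = 10.7, K = (-3.7212, 31.282). ∠UKC = 62.0° gives KC at -152.70° from the x-axis; with |KC| = 14.5, C = (-16.606, 24.631). ∠KCL = 43.4° gives CL at 70.700° from the x-axis; with |CL| = 26.1, L = (-7.9797, 49.264). Then |UL| = |L − U| = 12.728.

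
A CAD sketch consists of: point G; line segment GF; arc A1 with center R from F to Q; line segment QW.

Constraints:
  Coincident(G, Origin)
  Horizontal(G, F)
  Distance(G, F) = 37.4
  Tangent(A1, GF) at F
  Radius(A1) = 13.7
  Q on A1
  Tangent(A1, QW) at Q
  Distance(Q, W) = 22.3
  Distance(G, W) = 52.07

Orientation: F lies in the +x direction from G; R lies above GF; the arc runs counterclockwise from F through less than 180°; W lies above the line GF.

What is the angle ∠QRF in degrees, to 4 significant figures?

129.5°

Checks: |RQ| = 13.70 ✓; ∠(RQ, QW) = 90.00° ✓; |QW| = 22.30 ✓; |GW| = 52.07 ✓.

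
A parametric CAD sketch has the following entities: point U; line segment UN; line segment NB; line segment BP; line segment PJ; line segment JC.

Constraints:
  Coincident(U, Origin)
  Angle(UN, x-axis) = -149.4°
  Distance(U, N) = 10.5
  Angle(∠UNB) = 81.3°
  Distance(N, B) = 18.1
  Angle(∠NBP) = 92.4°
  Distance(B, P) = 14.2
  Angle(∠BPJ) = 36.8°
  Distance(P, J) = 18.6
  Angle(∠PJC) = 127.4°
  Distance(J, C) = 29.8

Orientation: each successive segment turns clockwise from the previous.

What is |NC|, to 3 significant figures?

32.3

∠BPJ = 36.8° gives PJ at -119° from the x-axis; with |PJ| = 18.6, J = (-11.8, 1.01). ∠PJC = 127.4° gives JC at -172° from the x-axis; with |JC| = 29.8, C = (-41.3, -3.40). Then |NC| = |C − N| = 32.3.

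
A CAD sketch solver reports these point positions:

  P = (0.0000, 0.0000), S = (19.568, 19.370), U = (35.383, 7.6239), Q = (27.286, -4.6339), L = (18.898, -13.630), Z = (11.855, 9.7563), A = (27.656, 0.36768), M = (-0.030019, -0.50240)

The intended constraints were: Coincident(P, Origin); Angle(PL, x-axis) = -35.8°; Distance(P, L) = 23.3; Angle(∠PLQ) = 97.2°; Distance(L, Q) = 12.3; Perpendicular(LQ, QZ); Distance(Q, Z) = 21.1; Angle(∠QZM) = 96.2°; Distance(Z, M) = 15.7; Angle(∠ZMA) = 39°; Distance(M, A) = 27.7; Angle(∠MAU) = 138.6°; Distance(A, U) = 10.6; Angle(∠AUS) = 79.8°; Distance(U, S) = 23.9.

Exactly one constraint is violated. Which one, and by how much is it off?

Distance(U, S) = 23.9 — off by 4.20.

P = (0.00, 0.00) ✓; PL at -35.80° ✓; |PL| = 23.30 ✓; ∠PLQ = 97.20° ✓; |LQ| = 12.30 ✓; ∠(LQ, QZ) = 90.00° ✓; |QZ| = 21.10 ✓; ∠QZM = 96.20° ✓; |ZM| = 15.70 ✓; ∠ZMA = 39.00° ✓; |MA| = 27.70 ✓; ∠MAU = 138.6° ✓; |AU| = 10.60 ✓; ∠AUS = 79.80° ✓; |US| = 19.70 ✗.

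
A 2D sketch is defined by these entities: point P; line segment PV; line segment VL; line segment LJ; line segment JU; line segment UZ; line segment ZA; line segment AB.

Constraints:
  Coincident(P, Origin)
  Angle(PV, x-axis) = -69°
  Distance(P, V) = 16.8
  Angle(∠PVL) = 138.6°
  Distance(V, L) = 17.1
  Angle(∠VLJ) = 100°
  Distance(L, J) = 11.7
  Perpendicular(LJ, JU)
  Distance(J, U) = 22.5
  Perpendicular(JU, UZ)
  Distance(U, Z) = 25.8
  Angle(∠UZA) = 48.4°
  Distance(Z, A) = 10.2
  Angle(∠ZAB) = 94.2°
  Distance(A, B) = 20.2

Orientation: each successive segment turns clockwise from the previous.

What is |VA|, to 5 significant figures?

4.7822

P is at the origin; PV runs at -69.0° with length 16.8, so V = (6.0206, -15.684). ∠PVL = 138.6° gives VL at -110.40° from the x-axis; with |VL| = 17.1, L = (0.060000, -31.712). ∠VLJ = 100.0° gives LJ at 169.60° from the x-axis; with |LJ| = 11.7, J = (-11.448, -29.600). LJ is perpendicular to JU, so JU runs at 79.600°; with |JU| = 22.5, U = (-7.3861, -7.4692). The perpendicularity gives UZ at right angles to JU, so UZ runs at -10.400°; with |UZ| = 25.8, Z = (17.990, -12.127). ∠UZA = 48.4° gives ZA at -142.00° from the x-axis; with |ZA| = 10.2, A = (9.9523, -18.406). Then |VA| = |A − V| = 4.7822.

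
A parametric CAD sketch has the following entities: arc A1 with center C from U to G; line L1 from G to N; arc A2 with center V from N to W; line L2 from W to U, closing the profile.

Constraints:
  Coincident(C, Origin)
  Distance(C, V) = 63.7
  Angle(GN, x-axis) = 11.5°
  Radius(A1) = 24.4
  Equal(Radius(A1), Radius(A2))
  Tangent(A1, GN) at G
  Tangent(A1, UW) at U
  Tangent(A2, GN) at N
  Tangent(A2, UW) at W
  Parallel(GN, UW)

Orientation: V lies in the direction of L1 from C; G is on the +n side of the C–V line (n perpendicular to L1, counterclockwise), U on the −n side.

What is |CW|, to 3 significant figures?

68.2

The slot axis is L1's direction at 11.5°, so u = (cos 11.5°, sin 11.5°) = (0.980, 0.199) and n = (−sin 11.5°, cos 11.5°) = (-0.199, 0.980). C is at the origin and V lies 63.7 along u from C, so V = 63.7·u = (62.4, 12.7). Tangency of A1 to both parallel lines with radius 24.4 puts G and U at C ± 24.4·n: G = (-4.86, 23.9), U = (4.86, -23.9). Equal radii place N and W the same way about V: N = V + 24.4·n = (57.6, 36.6), W = V − 24.4·n = (67.3, -11.2). Then |CW| = |W − C| = 68.2.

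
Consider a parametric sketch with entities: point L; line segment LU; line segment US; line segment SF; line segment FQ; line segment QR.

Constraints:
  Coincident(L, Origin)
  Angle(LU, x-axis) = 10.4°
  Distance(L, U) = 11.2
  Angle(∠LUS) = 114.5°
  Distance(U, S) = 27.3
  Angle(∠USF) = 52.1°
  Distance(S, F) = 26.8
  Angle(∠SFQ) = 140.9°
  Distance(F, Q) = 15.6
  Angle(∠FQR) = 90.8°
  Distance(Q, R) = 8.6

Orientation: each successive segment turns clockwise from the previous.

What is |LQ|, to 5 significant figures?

14.468

∠USF = 52.1° gives SF at 177.00° from the x-axis; with |SF| = 26.8, F = (-0.12769, -18.966). ∠SFQ = 140.9° gives FQ at 137.90° from the x-axis; with |FQ| = 15.6, Q = (-11.703, -8.5071). Then |LQ| = |Q − L| = 14.468.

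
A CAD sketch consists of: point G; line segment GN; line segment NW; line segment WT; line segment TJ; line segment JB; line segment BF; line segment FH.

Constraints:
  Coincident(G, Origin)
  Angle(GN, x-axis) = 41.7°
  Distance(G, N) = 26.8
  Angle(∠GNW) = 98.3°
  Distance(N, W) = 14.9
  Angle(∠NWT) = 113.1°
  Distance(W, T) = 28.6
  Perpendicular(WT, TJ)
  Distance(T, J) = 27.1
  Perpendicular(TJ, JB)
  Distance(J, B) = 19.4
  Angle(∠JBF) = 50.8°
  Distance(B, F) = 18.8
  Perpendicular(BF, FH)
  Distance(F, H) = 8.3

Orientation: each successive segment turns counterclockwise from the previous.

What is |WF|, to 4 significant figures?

24.53

G is at the origin; GN runs at 41.7° with length 26.8, so N = (20.01, 17.83). ∠GNW = 98.3° gives NW at 123.4° from the x-axis; with |NW| = 14.9, W = (11.81, 30.27). ∠NWT = 113.1° gives WT at -169.7° from the x-axis; with |WT| = 28.6, T = (-16.33, 25.15). WT ⟂ TJ, so TJ runs at -79.70°; with |TJ| = 27.1, J = (-11.49, -1.510). TJ ⟂ JB, so JB runs at 10.30°; with |JB| = 19.4, B = (7.602, 1.959). ∠JBF = 50.8° gives BF at 139.5° from the x-axis; with |BF| = 18.8, F = (-6.694, 14.17). Then |WF| = |F − W| = 24.53.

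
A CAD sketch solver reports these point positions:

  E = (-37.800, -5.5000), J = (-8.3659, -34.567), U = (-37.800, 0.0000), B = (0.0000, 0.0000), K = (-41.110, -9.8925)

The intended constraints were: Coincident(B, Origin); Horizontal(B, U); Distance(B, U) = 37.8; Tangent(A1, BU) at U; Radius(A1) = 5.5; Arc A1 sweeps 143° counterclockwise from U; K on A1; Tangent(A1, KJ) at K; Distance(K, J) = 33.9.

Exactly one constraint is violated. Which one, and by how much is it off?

Distance(K, J) = 33.9 — off by 7.10.

B = (0.00, 0.00) ✓; B.y = 0.00, U.y = 0.00 ✓; |BU| = 37.80 ✓; ∠(EU, UB) = 90.00° ✓; |EU| = 5.500 ✓; bearing(E→K) − bearing(E→U) = 143.0° ✓; |EK| = 5.500 ✓; ∠(EK, KJ) = 90.00° ✓; |KJ| = 41.00 ✗.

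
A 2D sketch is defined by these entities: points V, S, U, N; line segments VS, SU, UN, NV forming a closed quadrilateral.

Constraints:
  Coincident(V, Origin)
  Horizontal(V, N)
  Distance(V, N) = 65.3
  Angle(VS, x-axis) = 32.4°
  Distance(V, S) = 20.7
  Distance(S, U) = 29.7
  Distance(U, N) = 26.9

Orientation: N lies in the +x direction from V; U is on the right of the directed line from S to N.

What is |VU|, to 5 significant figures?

40.686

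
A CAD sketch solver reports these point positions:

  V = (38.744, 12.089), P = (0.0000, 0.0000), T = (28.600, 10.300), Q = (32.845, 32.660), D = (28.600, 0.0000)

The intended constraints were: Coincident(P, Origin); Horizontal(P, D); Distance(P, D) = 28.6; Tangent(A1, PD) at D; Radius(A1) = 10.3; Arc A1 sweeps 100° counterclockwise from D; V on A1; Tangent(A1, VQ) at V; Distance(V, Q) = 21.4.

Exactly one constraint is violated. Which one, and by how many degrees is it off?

Tangent(A1, VQ) at V — off by 6.00°.

P = (0.00, 0.00) ✓; P.y = 0.00, D.y = 0.00 ✓; |PD| = 28.60 ✓; ∠(TD, DP) = 90.00° ✓; |TD| = 10.30 ✓; bearing(T→V) − bearing(T→D) = 100.0° ✓; |TV| = 10.30 ✓; ∠(TV, VQ) = 84.00° ✗; |VQ| = 21.40 ✓.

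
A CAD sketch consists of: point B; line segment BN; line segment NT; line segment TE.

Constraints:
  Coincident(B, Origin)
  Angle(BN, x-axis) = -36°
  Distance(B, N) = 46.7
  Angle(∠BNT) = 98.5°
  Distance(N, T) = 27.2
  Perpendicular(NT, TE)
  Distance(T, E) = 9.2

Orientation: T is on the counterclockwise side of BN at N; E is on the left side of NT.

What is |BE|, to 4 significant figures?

50.31

∠BNT = 98.5°, so NT runs at -36.0° + (180° − 98.5°) = 45.50° from the x-axis; with |NT| = 27.2, T = N + 27.2·(cos 45.50°, sin 45.50°) = (56.85, -8.049). The perpendicularity gives TE at right angles to NT; with |TE| = 9.2 on the left of NT, E = T + 9.2·(-0.7133, 0.7009) = (50.28, -1.601). Then |BE| = |E − B| = 50.31.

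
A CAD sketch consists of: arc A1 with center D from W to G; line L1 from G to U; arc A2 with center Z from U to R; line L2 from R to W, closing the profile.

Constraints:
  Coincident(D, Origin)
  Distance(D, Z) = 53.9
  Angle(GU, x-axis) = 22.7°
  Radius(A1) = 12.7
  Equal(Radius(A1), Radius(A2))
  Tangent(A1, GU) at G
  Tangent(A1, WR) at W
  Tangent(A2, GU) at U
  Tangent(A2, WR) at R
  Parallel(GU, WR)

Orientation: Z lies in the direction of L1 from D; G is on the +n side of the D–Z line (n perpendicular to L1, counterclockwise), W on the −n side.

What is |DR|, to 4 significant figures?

55.38

The slot axis is L1's direction at 22.7°, so u = (cos 22.7°, sin 22.7°) = (0.9225, 0.3859) and n = (−sin 22.7°, cos 22.7°) = (-0.3859, 0.9225). D is at the origin and Z lies 53.9 along u from D, so Z = 53.9·u = (49.72, 20.80). Tangency of A1 to both parallel lines with radius 12.7 puts G and W at D ± 12.7·n: G = (-4.901, 11.72), W = (4.901, -11.72). Equal radii place U and R the same way about Z: U = Z + 12.7·n = (44.82, 32.52), R = Z − 12.7·n = (54.63, 9.084). Then |DR| = |R − D| = 55.38.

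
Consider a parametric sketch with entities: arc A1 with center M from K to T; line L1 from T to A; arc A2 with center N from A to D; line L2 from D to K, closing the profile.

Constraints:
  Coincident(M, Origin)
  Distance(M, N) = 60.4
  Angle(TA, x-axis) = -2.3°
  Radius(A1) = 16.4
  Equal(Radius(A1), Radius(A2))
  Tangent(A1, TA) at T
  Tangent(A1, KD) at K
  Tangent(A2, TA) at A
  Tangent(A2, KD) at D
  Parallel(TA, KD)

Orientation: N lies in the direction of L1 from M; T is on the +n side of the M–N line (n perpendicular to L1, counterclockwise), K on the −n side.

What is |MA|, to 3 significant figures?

62.6

Tangency of A1 to both parallel lines with radius 16.4 puts T and K at M ± 16.4·n: T = (0.658, 16.4), K = (-0.658, -16.4). Equal radii place A and D the same way about N: A = N + 16.4·n = (61.0, 14.0), D = N − 16.4·n = (59.7, -18.8). Then |MA| = |A − M| = 62.6.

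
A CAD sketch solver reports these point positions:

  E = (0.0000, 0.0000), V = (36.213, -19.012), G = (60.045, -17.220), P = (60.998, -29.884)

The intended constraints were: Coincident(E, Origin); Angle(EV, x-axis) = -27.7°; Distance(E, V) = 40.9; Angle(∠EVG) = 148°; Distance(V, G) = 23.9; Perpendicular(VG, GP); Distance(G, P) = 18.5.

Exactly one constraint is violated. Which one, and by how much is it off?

Distance(G, P) = 18.5 — off by 5.80.

E = (0.00, 0.00) ✓; EV at -27.70° ✓; |EV| = 40.90 ✓; ∠EVG = 148.0° ✓; |VG| = 23.90 ✓; ∠(VG, GP) = 90.00° ✓; |GP| = 12.70 ✗.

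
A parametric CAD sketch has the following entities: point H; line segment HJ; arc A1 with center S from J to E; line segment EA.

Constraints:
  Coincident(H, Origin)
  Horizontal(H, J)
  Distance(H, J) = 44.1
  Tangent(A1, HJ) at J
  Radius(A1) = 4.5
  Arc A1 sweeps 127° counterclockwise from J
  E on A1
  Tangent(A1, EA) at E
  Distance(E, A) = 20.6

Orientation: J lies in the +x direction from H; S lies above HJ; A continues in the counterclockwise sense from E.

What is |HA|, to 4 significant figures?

42.49

On A1, J sits at bearing -90° from S; a 127° counterclockwise sweep puts E at bearing 37°, so E = S + 4.5·(cos 37°, sin 37°) = (47.69, 7.208). Tangency of A1 to EA means the radius SE is perpendicular to EA, so EA runs along (−sin 37°, cos 37°); with |EA| = 20.6, A = (35.30, 23.66). Then |HA| = |A − H| = 42.49.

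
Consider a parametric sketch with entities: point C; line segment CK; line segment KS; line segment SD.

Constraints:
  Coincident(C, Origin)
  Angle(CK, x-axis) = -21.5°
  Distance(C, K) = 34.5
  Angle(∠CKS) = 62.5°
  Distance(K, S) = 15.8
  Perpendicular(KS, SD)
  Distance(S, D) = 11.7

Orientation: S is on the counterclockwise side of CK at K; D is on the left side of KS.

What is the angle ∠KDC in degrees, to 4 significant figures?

126.9°

C is at the origin; CK runs at -21.5° with length 34.5, so K = 34.5·(cos -21.5°, sin -21.5°) = (32.10, -12.64). ∠CKS = 62.5°, so KS runs at -21.5° + (180° − 62.5°) = 96.00° from the x-axis; with |KS| = 15.8, S = K + 15.8·(cos 96.00°, sin 96.00°) = (30.45, 3.069). KS ⟂ SD; with |SD| = 11.7 on the left of KS, D = S + 11.7·(-0.9945, -0.1045) = (18.81, 1.846). Then cos ∠KDC = DK·DC / (|DK||DC|), giving 126.9°.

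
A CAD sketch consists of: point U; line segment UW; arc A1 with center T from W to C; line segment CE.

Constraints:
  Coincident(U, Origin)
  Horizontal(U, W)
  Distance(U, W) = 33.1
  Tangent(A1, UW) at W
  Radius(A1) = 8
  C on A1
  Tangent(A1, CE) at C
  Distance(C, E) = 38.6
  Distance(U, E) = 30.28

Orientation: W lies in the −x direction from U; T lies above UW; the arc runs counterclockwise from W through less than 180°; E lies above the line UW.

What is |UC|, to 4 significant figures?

27.44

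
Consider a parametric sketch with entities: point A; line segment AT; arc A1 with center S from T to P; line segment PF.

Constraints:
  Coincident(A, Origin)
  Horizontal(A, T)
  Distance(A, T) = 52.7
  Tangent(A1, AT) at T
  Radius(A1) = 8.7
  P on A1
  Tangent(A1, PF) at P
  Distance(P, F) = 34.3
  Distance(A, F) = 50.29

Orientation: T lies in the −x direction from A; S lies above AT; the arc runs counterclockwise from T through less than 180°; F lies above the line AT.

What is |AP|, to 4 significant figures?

44.88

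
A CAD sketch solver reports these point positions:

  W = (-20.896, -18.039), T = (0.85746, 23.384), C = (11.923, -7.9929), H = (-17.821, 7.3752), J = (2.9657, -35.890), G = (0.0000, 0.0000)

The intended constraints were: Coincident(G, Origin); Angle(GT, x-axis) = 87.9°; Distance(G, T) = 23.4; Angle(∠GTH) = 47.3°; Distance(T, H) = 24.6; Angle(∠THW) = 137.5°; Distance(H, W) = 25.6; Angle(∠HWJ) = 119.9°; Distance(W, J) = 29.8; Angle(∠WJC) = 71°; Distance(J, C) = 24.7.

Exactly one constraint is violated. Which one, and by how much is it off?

Distance(J, C) = 24.7 — off by 4.60.

G = (0.00, 0.00) ✓; GT at 87.90° ✓; |GT| = 23.40 ✓; ∠GTH = 47.30° ✓; |TH| = 24.60 ✓; ∠THW = 137.5° ✓; |HW| = 25.60 ✓; ∠HWJ = 119.9° ✓; |WJ| = 29.80 ✓; ∠WJC = 71.00° ✓; |JC| = 29.30 ✗.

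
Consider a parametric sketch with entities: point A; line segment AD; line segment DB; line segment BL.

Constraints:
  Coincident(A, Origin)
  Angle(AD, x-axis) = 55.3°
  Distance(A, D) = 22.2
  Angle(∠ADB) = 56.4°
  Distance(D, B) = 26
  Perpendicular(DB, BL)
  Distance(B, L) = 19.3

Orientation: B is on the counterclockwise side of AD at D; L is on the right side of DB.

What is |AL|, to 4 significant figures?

40.20

∠ADB = 56.4°, so DB runs at 55.3° + (180° − 56.4°) = 178.9° from the x-axis; with |DB| = 26.0, B = D + 26.0·(cos 178.9°, sin 178.9°) = (-13.36, 18.75). DB ⟂ BL; with |BL| = 19.3 on the right of DB, L = B + 19.3·(0.01920, 0.9998) = (-12.99, 38.05). Then |AL| = |L − A| = 40.20.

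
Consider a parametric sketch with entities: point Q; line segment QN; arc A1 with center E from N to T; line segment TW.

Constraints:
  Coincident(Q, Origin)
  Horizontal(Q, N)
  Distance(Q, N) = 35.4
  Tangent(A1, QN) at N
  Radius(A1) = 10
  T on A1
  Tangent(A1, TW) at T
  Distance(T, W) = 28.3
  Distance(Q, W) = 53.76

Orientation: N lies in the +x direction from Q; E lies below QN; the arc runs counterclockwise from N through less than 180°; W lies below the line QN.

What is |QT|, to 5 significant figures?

29.317

Checks: ∠(EN, NQ) = 90.00° ✓; |ET| = 10.00 ✓; ∠(ET, TW) = 90.00° ✓; |TW| = 28.30 ✓; |QW| = 53.76 ✓.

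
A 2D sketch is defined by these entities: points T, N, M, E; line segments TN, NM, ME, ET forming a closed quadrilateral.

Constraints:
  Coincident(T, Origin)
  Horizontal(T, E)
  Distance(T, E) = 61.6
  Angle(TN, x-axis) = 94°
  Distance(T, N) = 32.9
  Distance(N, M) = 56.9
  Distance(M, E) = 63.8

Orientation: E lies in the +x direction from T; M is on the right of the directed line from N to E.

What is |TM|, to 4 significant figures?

24.01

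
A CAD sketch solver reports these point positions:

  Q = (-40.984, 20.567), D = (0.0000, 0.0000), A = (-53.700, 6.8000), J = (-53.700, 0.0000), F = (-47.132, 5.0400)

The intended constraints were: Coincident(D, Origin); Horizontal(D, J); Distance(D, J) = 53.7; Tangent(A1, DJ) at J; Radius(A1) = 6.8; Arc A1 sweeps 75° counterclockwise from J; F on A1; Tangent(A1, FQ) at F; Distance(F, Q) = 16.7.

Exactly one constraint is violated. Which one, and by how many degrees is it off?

Tangent(A1, FQ) at F — off by 6.60°.

D = (0.00, 0.00) ✓; D.y = 0.00, J.y = 0.00 ✓; |DJ| = 53.70 ✓; ∠(AJ, JD) = 90.00° ✓; |AJ| = 6.800 ✓; bearing(A→F) − bearing(A→J) = 75.00° ✓; |AF| = 6.800 ✓; ∠(AF, FQ) = 96.60° ✗; |FQ| = 16.70 ✓.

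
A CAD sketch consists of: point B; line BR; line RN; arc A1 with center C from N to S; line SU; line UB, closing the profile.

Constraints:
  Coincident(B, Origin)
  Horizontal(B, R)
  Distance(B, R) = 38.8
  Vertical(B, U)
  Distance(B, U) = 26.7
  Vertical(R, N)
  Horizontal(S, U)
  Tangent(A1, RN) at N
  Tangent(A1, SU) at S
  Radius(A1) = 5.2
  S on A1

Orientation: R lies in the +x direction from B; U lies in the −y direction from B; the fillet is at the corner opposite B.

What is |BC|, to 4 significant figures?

39.89

B is at the origin; BR is horizontal with |BR| = 38.8 and R on the +x side, so R = (38.80, 0.000). BU is vertical with |BU| = 26.7 and U on the −y side, so U = (0.000, -26.70). The virtual corner opposite B is at (38.80, -26.70). A1 meets RN tangentially, so CN is at right angles to RN and the tangent condition forces CS to be normal to SU, with radius 5.2, so the center C sits 5.2 in from both sides at C = (33.60, -21.50). Then |BC| = |C − B| = 39.89.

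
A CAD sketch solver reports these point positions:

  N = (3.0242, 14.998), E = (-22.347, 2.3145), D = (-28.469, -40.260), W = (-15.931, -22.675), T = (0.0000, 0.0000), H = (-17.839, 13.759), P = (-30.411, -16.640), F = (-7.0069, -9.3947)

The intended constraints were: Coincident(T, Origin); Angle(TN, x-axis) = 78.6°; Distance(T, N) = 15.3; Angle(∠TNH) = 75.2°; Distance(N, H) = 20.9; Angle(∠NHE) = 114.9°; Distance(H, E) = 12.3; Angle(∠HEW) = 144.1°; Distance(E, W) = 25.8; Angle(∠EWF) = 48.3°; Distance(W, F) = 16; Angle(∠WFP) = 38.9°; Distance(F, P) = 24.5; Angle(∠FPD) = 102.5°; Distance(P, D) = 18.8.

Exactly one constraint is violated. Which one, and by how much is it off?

Distance(P, D) = 18.8 — off by 4.90.

T = (0.00, 0.00) ✓; TN at 78.60° ✓; |TN| = 15.30 ✓; ∠TNH = 75.20° ✓; |NH| = 20.90 ✓; ∠NHE = 114.9° ✓; |HE| = 12.30 ✓; ∠HEW = 144.1° ✓; |EW| = 25.80 ✓; ∠EWF = 48.30° ✓; |WF| = 16.00 ✓; ∠WFP = 38.90° ✓; |FP| = 24.50 ✓; ∠FPD = 102.5° ✓; |PD| = 23.70 ✗.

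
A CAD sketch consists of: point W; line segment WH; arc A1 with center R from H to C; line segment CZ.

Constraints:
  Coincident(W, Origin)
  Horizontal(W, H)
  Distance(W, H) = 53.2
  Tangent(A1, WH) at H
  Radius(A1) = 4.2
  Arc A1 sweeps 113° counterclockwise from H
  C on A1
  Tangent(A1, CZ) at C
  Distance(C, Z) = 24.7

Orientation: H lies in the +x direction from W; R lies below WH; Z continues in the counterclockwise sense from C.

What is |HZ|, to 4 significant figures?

29.16

On A1, H sits at bearing 90° from R; a 113° counterclockwise sweep puts C at bearing 203°, so C = R + 4.2·(cos 203°, sin 203°) = (49.33, -5.841). The tangent condition forces RC to be normal to CZ, so CZ runs along (−sin 203°, cos 203°); with |CZ| = 24.7, Z = (58.98, -28.58). Then |HZ| = |Z − H| = 29.16.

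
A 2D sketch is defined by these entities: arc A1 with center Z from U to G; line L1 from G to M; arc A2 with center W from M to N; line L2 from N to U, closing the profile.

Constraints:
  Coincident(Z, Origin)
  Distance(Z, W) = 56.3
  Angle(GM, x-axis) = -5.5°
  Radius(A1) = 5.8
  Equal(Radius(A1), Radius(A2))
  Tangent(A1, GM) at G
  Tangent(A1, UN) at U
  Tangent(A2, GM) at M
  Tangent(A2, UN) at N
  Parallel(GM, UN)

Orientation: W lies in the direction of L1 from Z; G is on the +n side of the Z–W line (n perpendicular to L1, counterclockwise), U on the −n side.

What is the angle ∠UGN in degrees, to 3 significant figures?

78.4°

The slot axis is L1's direction at -5.5°, so u = (cos -5.5°, sin -5.5°) = (0.995, -0.0958) and n = (−sin -5.5°, cos -5.5°) = (0.0958, 0.995). Z is at the origin and W lies 56.3 along u from Z, so W = 56.3·u = (56.0, -5.40). Tangency of A1 to both parallel lines with radius 5.8 puts G and U at Z ± 5.8·n: G = (0.556, 5.77), U = (-0.556, -5.77). Equal radii place M and N the same way about W: M = W + 5.8·n = (56.6, 0.377), N = W − 5.8·n = (55.5, -11.2). Then cos ∠UGN = GU·GN / (|GU||GN|), giving 78.4°.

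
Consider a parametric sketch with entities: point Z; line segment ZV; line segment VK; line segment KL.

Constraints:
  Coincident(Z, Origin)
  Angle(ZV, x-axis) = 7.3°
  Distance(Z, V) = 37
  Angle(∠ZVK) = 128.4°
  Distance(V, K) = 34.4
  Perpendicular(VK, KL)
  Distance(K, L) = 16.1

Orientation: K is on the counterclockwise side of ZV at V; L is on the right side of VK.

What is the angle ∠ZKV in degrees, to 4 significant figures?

26.81°

Z is at the origin; ZV runs at 7.3° with length 37.0, so V = 37.0·(cos 7.3°, sin 7.3°) = (36.70, 4.701). ∠ZVK = 128.4°, so VK runs at 7.3° + (180° − 128.4°) = 58.90° from the x-axis; with |VK| = 34.4, K = V + 34.4·(cos 58.90°, sin 58.90°) = (54.47, 34.16). Then cos ∠ZKV = KZ·KV / (|KZ||KV|), giving 26.81°.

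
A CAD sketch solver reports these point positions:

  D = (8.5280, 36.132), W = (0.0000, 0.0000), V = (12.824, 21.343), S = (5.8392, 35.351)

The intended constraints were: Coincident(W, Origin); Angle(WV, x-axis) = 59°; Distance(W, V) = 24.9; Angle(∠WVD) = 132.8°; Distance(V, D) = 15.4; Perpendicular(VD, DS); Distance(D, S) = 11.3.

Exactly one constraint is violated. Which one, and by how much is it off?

Distance(D, S) = 11.3 — off by 8.50.

W = (0.00, 0.00) ✓; WV at 59.00° ✓; |WV| = 24.90 ✓; ∠WVD = 132.8° ✓; |VD| = 15.40 ✓; ∠(VD, DS) = 90.00° ✓; |DS| = 2.800 ✗.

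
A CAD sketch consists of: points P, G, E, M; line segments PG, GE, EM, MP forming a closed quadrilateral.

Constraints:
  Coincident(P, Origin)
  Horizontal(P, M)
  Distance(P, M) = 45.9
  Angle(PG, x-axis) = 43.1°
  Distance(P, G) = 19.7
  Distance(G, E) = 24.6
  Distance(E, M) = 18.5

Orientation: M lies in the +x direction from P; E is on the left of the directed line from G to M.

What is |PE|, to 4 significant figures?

42.31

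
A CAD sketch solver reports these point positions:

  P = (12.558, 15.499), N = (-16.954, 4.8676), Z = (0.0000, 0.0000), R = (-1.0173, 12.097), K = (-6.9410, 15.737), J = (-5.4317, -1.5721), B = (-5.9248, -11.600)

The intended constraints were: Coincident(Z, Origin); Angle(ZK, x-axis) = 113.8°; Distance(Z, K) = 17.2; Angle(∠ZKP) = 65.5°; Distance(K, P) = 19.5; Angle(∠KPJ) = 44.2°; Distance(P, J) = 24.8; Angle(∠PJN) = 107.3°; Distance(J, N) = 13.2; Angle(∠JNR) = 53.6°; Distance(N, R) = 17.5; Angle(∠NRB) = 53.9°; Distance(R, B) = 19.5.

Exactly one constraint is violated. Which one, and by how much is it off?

Distance(R, B) = 19.5 — off by 4.70.

Z = (0.00, 0.00) ✓; ZK at 113.8° ✓; |ZK| = 17.20 ✓; ∠ZKP = 65.50° ✓; |KP| = 19.50 ✓; ∠KPJ = 44.20° ✓; |PJ| = 24.80 ✓; ∠PJN = 107.3° ✓; |JN| = 13.20 ✓; ∠JNR = 53.60° ✓; |NR| = 17.50 ✓; ∠NRB = 53.90° ✓; |RB| = 24.20 ✗.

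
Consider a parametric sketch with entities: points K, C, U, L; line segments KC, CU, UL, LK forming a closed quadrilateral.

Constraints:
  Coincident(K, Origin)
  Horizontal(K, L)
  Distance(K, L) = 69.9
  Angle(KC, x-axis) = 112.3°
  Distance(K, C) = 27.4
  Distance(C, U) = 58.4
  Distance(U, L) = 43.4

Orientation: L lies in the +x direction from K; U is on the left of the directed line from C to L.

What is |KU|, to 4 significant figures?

59.58

Checks: |CU| = 58.40 ✓; |UL| = 43.40 ✓.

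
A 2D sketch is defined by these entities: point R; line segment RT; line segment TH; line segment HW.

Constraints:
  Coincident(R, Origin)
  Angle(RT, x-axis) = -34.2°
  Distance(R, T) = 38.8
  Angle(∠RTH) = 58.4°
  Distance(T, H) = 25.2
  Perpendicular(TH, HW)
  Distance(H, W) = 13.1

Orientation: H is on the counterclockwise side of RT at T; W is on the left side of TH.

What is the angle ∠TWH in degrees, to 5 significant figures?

62.533°

R is at the origin; RT runs at -34.2° with length 38.8, so T = 38.8·(cos -34.2°, sin -34.2°) = (32.091, -21.809). ∠RTH = 58.4°, so TH runs at -34.2° + (180° − 58.4°) = 87.400° from the x-axis; with |TH| = 25.2, H = T + 25.2·(cos 87.400°, sin 87.400°) = (33.234, 3.3652). The perpendicularity gives HW at right angles to TH; with |HW| = 13.1 on the left of TH, W = H + 13.1·(-0.99897, 0.045363) = (20.147, 3.9595). Then cos ∠TWH = WT·WH / (|WT||WH|), giving 62.533°.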